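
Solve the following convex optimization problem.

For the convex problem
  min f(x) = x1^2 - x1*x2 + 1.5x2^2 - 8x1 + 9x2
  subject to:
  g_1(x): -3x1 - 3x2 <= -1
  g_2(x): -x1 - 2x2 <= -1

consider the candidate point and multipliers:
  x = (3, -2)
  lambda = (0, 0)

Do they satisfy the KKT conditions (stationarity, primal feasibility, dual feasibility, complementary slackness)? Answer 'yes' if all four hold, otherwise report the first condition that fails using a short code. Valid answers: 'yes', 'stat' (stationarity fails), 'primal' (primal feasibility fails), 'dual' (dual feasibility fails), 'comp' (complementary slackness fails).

Gradient of f: grad f(x) = Q x + c = (0, 0)
Constraint values g_i(x) = a_i^T x - b_i:
  g_1((3, -2)) = -2
  g_2((3, -2)) = 2
Stationarity residual: grad f(x) + sum_i lambda_i a_i = (0, 0)
  -> stationarity OK
Primal feasibility (all g_i <= 0): FAILS
Dual feasibility (all lambda_i >= 0): OK
Complementary slackness (lambda_i * g_i(x) = 0 for all i): OK

Verdict: the first failing condition is primal_feasibility -> primal.

primal


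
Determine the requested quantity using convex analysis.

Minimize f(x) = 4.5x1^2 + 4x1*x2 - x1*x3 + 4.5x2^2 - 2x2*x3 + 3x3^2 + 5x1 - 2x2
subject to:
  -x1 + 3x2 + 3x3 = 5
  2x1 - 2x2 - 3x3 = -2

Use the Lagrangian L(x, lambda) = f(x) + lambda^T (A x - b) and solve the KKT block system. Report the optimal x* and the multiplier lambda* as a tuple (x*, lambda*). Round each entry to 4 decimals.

Form the Lagrangian:
  L(x, lambda) = (1/2) x^T Q x + c^T x + lambda^T (A x - b)
Stationarity (grad_x L = 0): Q x + c + A^T lambda = 0.
Primal feasibility: A x = b.

This gives the KKT block system:
  [ Q   A^T ] [ x     ]   [-c ]
  [ A    0  ] [ lambda ] = [ b ]

Solving the linear system:
  x*      = (1.2, 1.8, 0.2667)
  lambda* = (-20.6, -21.6667)
  f(x*)   = 31.0333

x* = (1.2, 1.8, 0.2667), lambda* = (-20.6, -21.6667)


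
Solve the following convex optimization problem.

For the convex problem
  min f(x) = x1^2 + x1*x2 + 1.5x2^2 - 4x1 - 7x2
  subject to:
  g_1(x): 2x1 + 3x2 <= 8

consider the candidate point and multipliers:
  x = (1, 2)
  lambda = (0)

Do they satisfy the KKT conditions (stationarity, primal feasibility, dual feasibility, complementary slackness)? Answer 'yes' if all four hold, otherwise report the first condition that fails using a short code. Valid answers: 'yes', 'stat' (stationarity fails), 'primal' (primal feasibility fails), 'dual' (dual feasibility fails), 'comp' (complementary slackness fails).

Gradient of f: grad f(x) = Q x + c = (0, 0)
Constraint values g_i(x) = a_i^T x - b_i:
  g_1((1, 2)) = 0
Stationarity residual: grad f(x) + sum_i lambda_i a_i = (0, 0)
  -> stationarity OK
Primal feasibility (all g_i <= 0): OK
Dual feasibility (all lambda_i >= 0): OK
Complementary slackness (lambda_i * g_i(x) = 0 for all i): OK

Verdict: yes, KKT holds.

yes


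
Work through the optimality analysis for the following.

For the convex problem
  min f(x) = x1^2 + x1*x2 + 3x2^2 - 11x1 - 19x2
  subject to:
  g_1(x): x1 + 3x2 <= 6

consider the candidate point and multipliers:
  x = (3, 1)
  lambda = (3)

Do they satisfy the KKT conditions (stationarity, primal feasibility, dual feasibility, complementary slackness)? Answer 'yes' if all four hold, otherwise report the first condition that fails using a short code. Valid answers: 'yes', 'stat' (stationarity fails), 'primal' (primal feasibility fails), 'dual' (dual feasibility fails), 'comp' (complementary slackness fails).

Gradient of f: grad f(x) = Q x + c = (-4, -10)
Constraint values g_i(x) = a_i^T x - b_i:
  g_1((3, 1)) = 0
Stationarity residual: grad f(x) + sum_i lambda_i a_i = (-1, -1)
  -> stationarity FAILS
Primal feasibility (all g_i <= 0): OK
Dual feasibility (all lambda_i >= 0): OK
Complementary slackness (lambda_i * g_i(x) = 0 for all i): OK

Verdict: the first failing condition is stationarity -> stat.

stat


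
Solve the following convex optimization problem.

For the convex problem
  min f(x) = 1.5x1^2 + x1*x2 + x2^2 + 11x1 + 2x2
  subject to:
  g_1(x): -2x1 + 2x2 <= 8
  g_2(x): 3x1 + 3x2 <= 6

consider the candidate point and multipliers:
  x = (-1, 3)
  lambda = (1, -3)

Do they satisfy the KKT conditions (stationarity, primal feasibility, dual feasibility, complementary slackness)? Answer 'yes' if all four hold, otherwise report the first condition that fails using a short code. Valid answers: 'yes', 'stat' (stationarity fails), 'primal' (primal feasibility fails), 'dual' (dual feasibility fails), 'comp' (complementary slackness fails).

Gradient of f: grad f(x) = Q x + c = (11, 7)
Constraint values g_i(x) = a_i^T x - b_i:
  g_1((-1, 3)) = 0
  g_2((-1, 3)) = 0
Stationarity residual: grad f(x) + sum_i lambda_i a_i = (0, 0)
  -> stationarity OK
Primal feasibility (all g_i <= 0): OK
Dual feasibility (all lambda_i >= 0): FAILS
Complementary slackness (lambda_i * g_i(x) = 0 for all i): OK

Verdict: the first failing condition is dual_feasibility -> dual.

dual


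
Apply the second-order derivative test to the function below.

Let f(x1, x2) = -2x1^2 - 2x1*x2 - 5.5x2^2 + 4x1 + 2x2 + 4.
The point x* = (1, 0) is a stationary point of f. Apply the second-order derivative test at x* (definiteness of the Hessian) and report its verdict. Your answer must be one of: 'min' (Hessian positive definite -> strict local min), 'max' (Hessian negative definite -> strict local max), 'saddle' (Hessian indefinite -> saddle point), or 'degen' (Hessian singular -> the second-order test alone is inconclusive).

Compute the Hessian H = grad^2 f:
  H = [[-4, -2], [-2, -11]]
Verify stationarity: grad f(x*) = H x* + g = (0, 0).
Eigenvalues of H: -11.5311, -3.4689.
Both eigenvalues < 0, so H is negative definite -> x* is a strict local max.

max


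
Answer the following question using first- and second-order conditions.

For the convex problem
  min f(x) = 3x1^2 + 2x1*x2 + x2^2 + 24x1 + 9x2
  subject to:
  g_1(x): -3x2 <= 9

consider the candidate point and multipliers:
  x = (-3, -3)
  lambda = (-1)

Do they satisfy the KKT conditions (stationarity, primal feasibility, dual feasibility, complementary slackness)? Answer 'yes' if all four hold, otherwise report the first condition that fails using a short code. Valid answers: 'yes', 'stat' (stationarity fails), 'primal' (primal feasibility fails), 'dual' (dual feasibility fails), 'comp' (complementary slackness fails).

Gradient of f: grad f(x) = Q x + c = (0, -3)
Constraint values g_i(x) = a_i^T x - b_i:
  g_1((-3, -3)) = 0
Stationarity residual: grad f(x) + sum_i lambda_i a_i = (0, 0)
  -> stationarity OK
Primal feasibility (all g_i <= 0): OK
Dual feasibility (all lambda_i >= 0): FAILS
Complementary slackness (lambda_i * g_i(x) = 0 for all i): OK

Verdict: the first failing condition is dual_feasibility -> dual.

dual


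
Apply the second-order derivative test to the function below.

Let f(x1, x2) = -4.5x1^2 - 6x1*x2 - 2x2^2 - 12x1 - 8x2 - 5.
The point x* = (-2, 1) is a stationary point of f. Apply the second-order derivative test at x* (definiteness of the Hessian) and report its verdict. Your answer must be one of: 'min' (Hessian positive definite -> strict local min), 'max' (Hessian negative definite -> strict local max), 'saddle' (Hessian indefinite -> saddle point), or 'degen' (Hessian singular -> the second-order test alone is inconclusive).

Compute the Hessian H = grad^2 f:
  H = [[-9, -6], [-6, -4]]
Verify stationarity: grad f(x*) = H x* + g = (0, 0).
Eigenvalues of H: -13, 0.
H has a zero eigenvalue (singular; negative semidefinite but not definite), so H is neither positive definite, negative definite, nor indefinite. The second-order test alone is inconclusive -> degen.
(Indeed, f is constant along the null direction of H through x*, so x* is not a strict local extremum.)

degen


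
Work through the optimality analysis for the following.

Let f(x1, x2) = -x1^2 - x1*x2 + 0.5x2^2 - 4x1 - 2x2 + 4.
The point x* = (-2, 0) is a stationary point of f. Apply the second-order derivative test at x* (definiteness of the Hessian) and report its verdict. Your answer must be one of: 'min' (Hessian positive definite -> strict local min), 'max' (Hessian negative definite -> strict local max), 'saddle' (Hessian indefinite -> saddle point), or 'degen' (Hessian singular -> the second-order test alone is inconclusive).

Compute the Hessian H = grad^2 f:
  H = [[-2, -1], [-1, 1]]
Verify stationarity: grad f(x*) = H x* + g = (0, 0).
Eigenvalues of H: -2.3028, 1.3028.
Eigenvalues have mixed signs, so H is indefinite -> x* is a saddle point.

saddle


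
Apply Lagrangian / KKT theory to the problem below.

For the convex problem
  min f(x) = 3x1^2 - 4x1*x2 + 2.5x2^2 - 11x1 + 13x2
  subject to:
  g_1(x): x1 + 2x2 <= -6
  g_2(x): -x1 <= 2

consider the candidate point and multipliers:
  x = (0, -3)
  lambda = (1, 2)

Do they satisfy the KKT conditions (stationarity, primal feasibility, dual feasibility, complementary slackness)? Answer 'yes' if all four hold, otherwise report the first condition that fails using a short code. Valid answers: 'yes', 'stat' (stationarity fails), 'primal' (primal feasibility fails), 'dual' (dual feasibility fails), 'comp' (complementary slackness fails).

Gradient of f: grad f(x) = Q x + c = (1, -2)
Constraint values g_i(x) = a_i^T x - b_i:
  g_1((0, -3)) = 0
  g_2((0, -3)) = -2
Stationarity residual: grad f(x) + sum_i lambda_i a_i = (0, 0)
  -> stationarity OK
Primal feasibility (all g_i <= 0): OK
Dual feasibility (all lambda_i >= 0): OK
Complementary slackness (lambda_i * g_i(x) = 0 for all i): FAILS

Verdict: the first failing condition is complementary_slackness -> comp.

comp


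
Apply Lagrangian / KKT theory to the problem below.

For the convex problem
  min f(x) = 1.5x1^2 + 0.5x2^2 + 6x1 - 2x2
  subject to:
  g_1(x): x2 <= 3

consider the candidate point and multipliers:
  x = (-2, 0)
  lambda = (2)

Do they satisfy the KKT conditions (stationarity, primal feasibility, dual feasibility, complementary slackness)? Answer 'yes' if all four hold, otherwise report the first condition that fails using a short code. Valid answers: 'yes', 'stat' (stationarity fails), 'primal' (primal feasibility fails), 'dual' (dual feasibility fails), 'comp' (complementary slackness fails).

Gradient of f: grad f(x) = Q x + c = (0, -2)
Constraint values g_i(x) = a_i^T x - b_i:
  g_1((-2, 0)) = -3
Stationarity residual: grad f(x) + sum_i lambda_i a_i = (0, 0)
  -> stationarity OK
Primal feasibility (all g_i <= 0): OK
Dual feasibility (all lambda_i >= 0): OK
Complementary slackness (lambda_i * g_i(x) = 0 for all i): FAILS

Verdict: the first failing condition is complementary_slackness -> comp.

comp


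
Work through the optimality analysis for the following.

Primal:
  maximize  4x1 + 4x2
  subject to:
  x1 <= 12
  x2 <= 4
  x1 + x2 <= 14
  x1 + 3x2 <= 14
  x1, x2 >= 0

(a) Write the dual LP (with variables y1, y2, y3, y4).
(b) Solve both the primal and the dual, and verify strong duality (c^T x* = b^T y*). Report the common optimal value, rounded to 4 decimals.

The standard primal-dual pair for 'max c^T x s.t. A x <= b, x >= 0' is:
  Dual:  min b^T y  s.t.  A^T y >= c,  y >= 0.

So the dual LP is:
  minimize  12y1 + 4y2 + 14y3 + 14y4
  subject to:
    y1 + y3 + y4 >= 4
    y2 + y3 + 3y4 >= 4
    y1, y2, y3, y4 >= 0

Solving the primal: x* = (12, 0.6667).
  primal value c^T x* = 50.6667.
Solving the dual: y* = (2.6667, 0, 0, 1.3333).
  dual value b^T y* = 50.6667.
Strong duality: c^T x* = b^T y*. Confirmed.

50.6667


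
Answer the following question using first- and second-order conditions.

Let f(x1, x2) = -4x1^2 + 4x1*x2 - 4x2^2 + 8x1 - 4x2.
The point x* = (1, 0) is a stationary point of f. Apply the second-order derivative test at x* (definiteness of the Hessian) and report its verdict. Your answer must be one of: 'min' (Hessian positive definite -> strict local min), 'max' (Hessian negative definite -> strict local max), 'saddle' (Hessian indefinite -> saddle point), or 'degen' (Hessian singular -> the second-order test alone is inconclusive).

Compute the Hessian H = grad^2 f:
  H = [[-8, 4], [4, -8]]
Verify stationarity: grad f(x*) = H x* + g = (0, 0).
Eigenvalues of H: -12, -4.
Both eigenvalues < 0, so H is negative definite -> x* is a strict local max.

max


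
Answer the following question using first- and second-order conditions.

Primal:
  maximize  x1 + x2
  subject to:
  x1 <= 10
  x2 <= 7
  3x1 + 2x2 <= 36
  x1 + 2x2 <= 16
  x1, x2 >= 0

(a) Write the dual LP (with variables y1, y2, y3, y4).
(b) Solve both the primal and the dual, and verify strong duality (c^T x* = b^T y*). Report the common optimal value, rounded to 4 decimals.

The standard primal-dual pair for 'max c^T x s.t. A x <= b, x >= 0' is:
  Dual:  min b^T y  s.t.  A^T y >= c,  y >= 0.

So the dual LP is:
  minimize  10y1 + 7y2 + 36y3 + 16y4
  subject to:
    y1 + 3y3 + y4 >= 1
    y2 + 2y3 + 2y4 >= 1
    y1, y2, y3, y4 >= 0

Solving the primal: x* = (10, 3).
  primal value c^T x* = 13.
Solving the dual: y* = (0, 0, 0.25, 0.25).
  dual value b^T y* = 13.
Strong duality: c^T x* = b^T y*. Confirmed.

13


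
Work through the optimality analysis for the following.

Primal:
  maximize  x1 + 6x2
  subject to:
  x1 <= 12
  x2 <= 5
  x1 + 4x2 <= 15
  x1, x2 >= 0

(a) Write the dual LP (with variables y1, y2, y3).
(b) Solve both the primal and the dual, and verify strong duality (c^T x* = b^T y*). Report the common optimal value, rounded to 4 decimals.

The standard primal-dual pair for 'max c^T x s.t. A x <= b, x >= 0' is:
  Dual:  min b^T y  s.t.  A^T y >= c,  y >= 0.

So the dual LP is:
  minimize  12y1 + 5y2 + 15y3
  subject to:
    y1 + y3 >= 1
    y2 + 4y3 >= 6
    y1, y2, y3 >= 0

Solving the primal: x* = (0, 3.75).
  primal value c^T x* = 22.5.
Solving the dual: y* = (0, 0, 1.5).
  dual value b^T y* = 22.5.
Strong duality: c^T x* = b^T y*. Confirmed.

22.5


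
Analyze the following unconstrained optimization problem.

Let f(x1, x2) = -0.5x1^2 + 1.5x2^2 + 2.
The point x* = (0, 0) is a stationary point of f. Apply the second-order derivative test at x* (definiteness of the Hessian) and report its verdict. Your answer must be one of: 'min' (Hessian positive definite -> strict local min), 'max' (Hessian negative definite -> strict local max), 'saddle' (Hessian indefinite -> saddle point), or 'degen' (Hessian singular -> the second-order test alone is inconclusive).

Compute the Hessian H = grad^2 f:
  H = [[-1, 0], [0, 3]]
Verify stationarity: grad f(x*) = H x* + g = (0, 0).
Eigenvalues of H: -1, 3.
Eigenvalues have mixed signs, so H is indefinite -> x* is a saddle point.

saddle


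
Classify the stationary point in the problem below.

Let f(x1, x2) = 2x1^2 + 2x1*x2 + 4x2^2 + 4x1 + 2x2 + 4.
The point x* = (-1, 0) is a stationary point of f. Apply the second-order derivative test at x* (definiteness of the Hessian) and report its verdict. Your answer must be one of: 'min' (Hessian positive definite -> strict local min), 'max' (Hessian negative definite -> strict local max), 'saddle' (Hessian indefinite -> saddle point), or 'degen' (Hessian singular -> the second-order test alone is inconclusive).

Compute the Hessian H = grad^2 f:
  H = [[4, 2], [2, 8]]
Verify stationarity: grad f(x*) = H x* + g = (0, 0).
Eigenvalues of H: 3.1716, 8.8284.
Both eigenvalues > 0, so H is positive definite -> x* is a strict local min.

min


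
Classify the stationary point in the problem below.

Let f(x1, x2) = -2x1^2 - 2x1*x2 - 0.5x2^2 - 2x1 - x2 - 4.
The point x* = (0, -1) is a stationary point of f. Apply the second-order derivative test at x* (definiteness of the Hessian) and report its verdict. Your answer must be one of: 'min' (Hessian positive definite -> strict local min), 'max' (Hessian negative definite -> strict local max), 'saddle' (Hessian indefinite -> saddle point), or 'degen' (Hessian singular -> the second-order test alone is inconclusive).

Compute the Hessian H = grad^2 f:
  H = [[-4, -2], [-2, -1]]
Verify stationarity: grad f(x*) = H x* + g = (0, 0).
Eigenvalues of H: -5, 0.
H has a zero eigenvalue (singular; negative semidefinite but not definite), so H is neither positive definite, negative definite, nor indefinite. The second-order test alone is inconclusive -> degen.
(Indeed, f is constant along the null direction of H through x*, so x* is not a strict local extremum.)

degen


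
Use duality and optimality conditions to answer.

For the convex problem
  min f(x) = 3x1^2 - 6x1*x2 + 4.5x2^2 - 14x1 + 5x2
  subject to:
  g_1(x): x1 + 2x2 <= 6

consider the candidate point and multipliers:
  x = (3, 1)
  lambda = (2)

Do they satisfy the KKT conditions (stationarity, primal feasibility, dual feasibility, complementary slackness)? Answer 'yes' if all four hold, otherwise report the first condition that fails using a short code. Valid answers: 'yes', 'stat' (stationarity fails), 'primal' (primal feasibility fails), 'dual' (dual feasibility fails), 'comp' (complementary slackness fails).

Gradient of f: grad f(x) = Q x + c = (-2, -4)
Constraint values g_i(x) = a_i^T x - b_i:
  g_1((3, 1)) = -1
Stationarity residual: grad f(x) + sum_i lambda_i a_i = (0, 0)
  -> stationarity OK
Primal feasibility (all g_i <= 0): OK
Dual feasibility (all lambda_i >= 0): OK
Complementary slackness (lambda_i * g_i(x) = 0 for all i): FAILS

Verdict: the first failing condition is complementary_slackness -> comp.

comp


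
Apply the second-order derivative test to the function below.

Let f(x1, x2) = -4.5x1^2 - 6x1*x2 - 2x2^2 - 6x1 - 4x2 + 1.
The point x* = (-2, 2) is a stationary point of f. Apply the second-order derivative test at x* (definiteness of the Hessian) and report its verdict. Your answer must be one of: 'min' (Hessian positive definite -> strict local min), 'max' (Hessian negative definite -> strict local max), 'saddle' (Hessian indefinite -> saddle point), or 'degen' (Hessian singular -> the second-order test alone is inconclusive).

Compute the Hessian H = grad^2 f:
  H = [[-9, -6], [-6, -4]]
Verify stationarity: grad f(x*) = H x* + g = (0, 0).
Eigenvalues of H: -13, 0.
H has a zero eigenvalue (singular; negative semidefinite but not definite), so H is neither positive definite, negative definite, nor indefinite. The second-order test alone is inconclusive -> degen.
(Indeed, f is constant along the null direction of H through x*, so x* is not a strict local extremum.)

degen


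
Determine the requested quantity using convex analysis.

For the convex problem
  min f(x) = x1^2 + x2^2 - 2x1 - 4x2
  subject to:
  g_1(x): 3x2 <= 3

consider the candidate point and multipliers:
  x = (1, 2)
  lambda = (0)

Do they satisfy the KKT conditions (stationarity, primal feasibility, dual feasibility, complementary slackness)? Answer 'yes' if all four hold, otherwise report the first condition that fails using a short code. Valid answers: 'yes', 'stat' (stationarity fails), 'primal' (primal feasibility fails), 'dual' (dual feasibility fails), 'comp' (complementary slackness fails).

Gradient of f: grad f(x) = Q x + c = (0, 0)
Constraint values g_i(x) = a_i^T x - b_i:
  g_1((1, 2)) = 3
Stationarity residual: grad f(x) + sum_i lambda_i a_i = (0, 0)
  -> stationarity OK
Primal feasibility (all g_i <= 0): FAILS
Dual feasibility (all lambda_i >= 0): OK
Complementary slackness (lambda_i * g_i(x) = 0 for all i): OK

Verdict: the first failing condition is primal_feasibility -> primal.

primal


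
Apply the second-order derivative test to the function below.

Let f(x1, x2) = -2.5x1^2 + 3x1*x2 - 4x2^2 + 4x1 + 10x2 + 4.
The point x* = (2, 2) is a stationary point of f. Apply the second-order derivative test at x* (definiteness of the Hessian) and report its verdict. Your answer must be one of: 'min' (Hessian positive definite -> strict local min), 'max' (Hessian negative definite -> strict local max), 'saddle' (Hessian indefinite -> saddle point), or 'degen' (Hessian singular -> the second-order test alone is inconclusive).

Compute the Hessian H = grad^2 f:
  H = [[-5, 3], [3, -8]]
Verify stationarity: grad f(x*) = H x* + g = (0, 0).
Eigenvalues of H: -9.8541, -3.1459.
Both eigenvalues < 0, so H is negative definite -> x* is a strict local max.

max


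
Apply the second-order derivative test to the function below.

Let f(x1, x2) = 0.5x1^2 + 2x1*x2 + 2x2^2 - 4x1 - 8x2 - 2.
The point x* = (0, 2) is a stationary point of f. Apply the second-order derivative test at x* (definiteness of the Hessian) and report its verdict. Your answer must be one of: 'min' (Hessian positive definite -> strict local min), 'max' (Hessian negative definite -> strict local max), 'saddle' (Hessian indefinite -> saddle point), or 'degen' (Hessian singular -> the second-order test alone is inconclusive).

Compute the Hessian H = grad^2 f:
  H = [[1, 2], [2, 4]]
Verify stationarity: grad f(x*) = H x* + g = (0, 0).
Eigenvalues of H: 0, 5.
H has a zero eigenvalue (singular; positive semidefinite but not definite), so H is neither positive definite, negative definite, nor indefinite. The second-order test alone is inconclusive -> degen.
(Indeed, f is constant along the null direction of H through x*, so x* is not a strict local extremum.)

degen


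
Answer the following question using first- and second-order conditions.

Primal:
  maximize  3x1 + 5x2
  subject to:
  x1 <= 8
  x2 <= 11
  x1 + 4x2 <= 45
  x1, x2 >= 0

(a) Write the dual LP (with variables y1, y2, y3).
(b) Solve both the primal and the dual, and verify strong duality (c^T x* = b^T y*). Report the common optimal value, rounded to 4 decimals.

The standard primal-dual pair for 'max c^T x s.t. A x <= b, x >= 0' is:
  Dual:  min b^T y  s.t.  A^T y >= c,  y >= 0.

So the dual LP is:
  minimize  8y1 + 11y2 + 45y3
  subject to:
    y1 + y3 >= 3
    y2 + 4y3 >= 5
    y1, y2, y3 >= 0

Solving the primal: x* = (8, 9.25).
  primal value c^T x* = 70.25.
Solving the dual: y* = (1.75, 0, 1.25).
  dual value b^T y* = 70.25.
Strong duality: c^T x* = b^T y*. Confirmed.

70.25


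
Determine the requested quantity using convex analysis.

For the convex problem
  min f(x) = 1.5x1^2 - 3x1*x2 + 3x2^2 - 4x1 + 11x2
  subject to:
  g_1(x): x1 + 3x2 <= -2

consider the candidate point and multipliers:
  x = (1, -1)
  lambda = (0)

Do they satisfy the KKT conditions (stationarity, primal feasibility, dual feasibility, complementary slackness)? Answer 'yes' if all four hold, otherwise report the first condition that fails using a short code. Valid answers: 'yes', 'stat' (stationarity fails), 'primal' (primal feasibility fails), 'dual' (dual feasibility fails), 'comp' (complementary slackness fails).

Gradient of f: grad f(x) = Q x + c = (2, 2)
Constraint values g_i(x) = a_i^T x - b_i:
  g_1((1, -1)) = 0
Stationarity residual: grad f(x) + sum_i lambda_i a_i = (2, 2)
  -> stationarity FAILS
Primal feasibility (all g_i <= 0): OK
Dual feasibility (all lambda_i >= 0): OK
Complementary slackness (lambda_i * g_i(x) = 0 for all i): OK

Verdict: the first failing condition is stationarity -> stat.

stat


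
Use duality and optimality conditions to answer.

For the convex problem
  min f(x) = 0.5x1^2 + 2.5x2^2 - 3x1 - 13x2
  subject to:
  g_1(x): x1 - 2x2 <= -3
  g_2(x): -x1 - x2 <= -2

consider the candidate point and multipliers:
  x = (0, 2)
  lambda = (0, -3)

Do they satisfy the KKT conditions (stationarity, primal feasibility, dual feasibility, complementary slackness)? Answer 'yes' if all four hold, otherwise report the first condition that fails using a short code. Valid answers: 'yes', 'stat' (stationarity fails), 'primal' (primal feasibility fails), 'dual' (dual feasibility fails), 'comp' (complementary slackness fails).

Gradient of f: grad f(x) = Q x + c = (-3, -3)
Constraint values g_i(x) = a_i^T x - b_i:
  g_1((0, 2)) = -1
  g_2((0, 2)) = 0
Stationarity residual: grad f(x) + sum_i lambda_i a_i = (0, 0)
  -> stationarity OK
Primal feasibility (all g_i <= 0): OK
Dual feasibility (all lambda_i >= 0): FAILS
Complementary slackness (lambda_i * g_i(x) = 0 for all i): OK

Verdict: the first failing condition is dual_feasibility -> dual.

dual


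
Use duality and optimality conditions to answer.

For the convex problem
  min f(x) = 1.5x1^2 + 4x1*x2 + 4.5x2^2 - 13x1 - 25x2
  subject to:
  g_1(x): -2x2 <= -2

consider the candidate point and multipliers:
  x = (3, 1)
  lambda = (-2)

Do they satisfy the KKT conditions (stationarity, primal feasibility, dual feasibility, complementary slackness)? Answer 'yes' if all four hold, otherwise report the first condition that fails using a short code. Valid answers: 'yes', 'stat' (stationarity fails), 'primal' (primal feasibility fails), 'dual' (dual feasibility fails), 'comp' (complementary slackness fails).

Gradient of f: grad f(x) = Q x + c = (0, -4)
Constraint values g_i(x) = a_i^T x - b_i:
  g_1((3, 1)) = 0
Stationarity residual: grad f(x) + sum_i lambda_i a_i = (0, 0)
  -> stationarity OK
Primal feasibility (all g_i <= 0): OK
Dual feasibility (all lambda_i >= 0): FAILS
Complementary slackness (lambda_i * g_i(x) = 0 for all i): OK

Verdict: the first failing condition is dual_feasibility -> dual.

dual


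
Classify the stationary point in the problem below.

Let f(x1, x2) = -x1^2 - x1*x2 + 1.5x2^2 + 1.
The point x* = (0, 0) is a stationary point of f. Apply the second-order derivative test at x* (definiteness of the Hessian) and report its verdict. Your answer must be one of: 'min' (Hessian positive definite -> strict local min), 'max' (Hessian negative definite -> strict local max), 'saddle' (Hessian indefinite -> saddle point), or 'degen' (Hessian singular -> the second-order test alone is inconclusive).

Compute the Hessian H = grad^2 f:
  H = [[-2, -1], [-1, 3]]
Verify stationarity: grad f(x*) = H x* + g = (0, 0).
Eigenvalues of H: -2.1926, 3.1926.
Eigenvalues have mixed signs, so H is indefinite -> x* is a saddle point.

saddle


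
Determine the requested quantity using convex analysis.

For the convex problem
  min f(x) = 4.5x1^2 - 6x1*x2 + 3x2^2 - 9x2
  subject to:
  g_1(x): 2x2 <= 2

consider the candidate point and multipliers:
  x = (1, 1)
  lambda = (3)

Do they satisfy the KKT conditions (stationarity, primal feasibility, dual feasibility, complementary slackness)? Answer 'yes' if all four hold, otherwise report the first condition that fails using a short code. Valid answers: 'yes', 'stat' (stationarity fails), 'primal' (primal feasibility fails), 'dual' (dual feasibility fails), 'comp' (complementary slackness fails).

Gradient of f: grad f(x) = Q x + c = (3, -9)
Constraint values g_i(x) = a_i^T x - b_i:
  g_1((1, 1)) = 0
Stationarity residual: grad f(x) + sum_i lambda_i a_i = (3, -3)
  -> stationarity FAILS
Primal feasibility (all g_i <= 0): OK
Dual feasibility (all lambda_i >= 0): OK
Complementary slackness (lambda_i * g_i(x) = 0 for all i): OK

Verdict: the first failing condition is stationarity -> stat.

stat


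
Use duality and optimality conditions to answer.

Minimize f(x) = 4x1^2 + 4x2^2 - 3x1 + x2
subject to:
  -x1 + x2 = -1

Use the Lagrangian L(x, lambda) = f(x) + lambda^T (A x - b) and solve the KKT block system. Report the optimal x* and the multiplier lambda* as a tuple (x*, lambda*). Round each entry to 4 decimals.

Form the Lagrangian:
  L(x, lambda) = (1/2) x^T Q x + c^T x + lambda^T (A x - b)
Stationarity (grad_x L = 0): Q x + c + A^T lambda = 0.
Primal feasibility: A x = b.

This gives the KKT block system:
  [ Q   A^T ] [ x     ]   [-c ]
  [ A    0  ] [ lambda ] = [ b ]

Solving the linear system:
  x*      = (0.625, -0.375)
  lambda* = (2)
  f(x*)   = -0.125

x* = (0.625, -0.375), lambda* = (2)


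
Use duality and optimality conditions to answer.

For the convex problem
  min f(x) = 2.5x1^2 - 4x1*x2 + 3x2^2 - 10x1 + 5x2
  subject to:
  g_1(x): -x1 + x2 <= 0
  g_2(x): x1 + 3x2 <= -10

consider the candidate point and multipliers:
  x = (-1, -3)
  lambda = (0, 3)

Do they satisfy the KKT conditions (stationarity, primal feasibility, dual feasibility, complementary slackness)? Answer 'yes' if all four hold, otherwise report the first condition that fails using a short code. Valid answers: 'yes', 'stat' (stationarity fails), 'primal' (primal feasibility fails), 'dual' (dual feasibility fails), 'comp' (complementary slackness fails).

Gradient of f: grad f(x) = Q x + c = (-3, -9)
Constraint values g_i(x) = a_i^T x - b_i:
  g_1((-1, -3)) = -2
  g_2((-1, -3)) = 0
Stationarity residual: grad f(x) + sum_i lambda_i a_i = (0, 0)
  -> stationarity OK
Primal feasibility (all g_i <= 0): OK
Dual feasibility (all lambda_i >= 0): OK
Complementary slackness (lambda_i * g_i(x) = 0 for all i): OK

Verdict: yes, KKT holds.

yes


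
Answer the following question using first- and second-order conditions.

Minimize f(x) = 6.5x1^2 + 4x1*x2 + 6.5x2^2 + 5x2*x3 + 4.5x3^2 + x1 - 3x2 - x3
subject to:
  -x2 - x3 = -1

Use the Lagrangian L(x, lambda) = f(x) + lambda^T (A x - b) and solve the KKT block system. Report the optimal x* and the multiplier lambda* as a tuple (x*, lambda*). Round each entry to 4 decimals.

Form the Lagrangian:
  L(x, lambda) = (1/2) x^T Q x + c^T x + lambda^T (A x - b)
Stationarity (grad_x L = 0): Q x + c + A^T lambda = 0.
Primal feasibility: A x = b.

This gives the KKT block system:
  [ Q   A^T ] [ x     ]   [-c ]
  [ A    0  ] [ lambda ] = [ b ]

Solving the linear system:
  x*      = (-0.2571, 0.5857, 0.4143)
  lambda* = (5.6571)
  f(x*)   = 1.6143

x* = (-0.2571, 0.5857, 0.4143), lambda* = (5.6571)


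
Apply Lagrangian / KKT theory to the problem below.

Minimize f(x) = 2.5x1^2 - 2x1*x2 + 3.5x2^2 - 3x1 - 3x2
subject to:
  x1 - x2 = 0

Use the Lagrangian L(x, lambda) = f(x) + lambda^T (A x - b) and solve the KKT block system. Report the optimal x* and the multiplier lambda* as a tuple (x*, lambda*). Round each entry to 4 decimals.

Form the Lagrangian:
  L(x, lambda) = (1/2) x^T Q x + c^T x + lambda^T (A x - b)
Stationarity (grad_x L = 0): Q x + c + A^T lambda = 0.
Primal feasibility: A x = b.

This gives the KKT block system:
  [ Q   A^T ] [ x     ]   [-c ]
  [ A    0  ] [ lambda ] = [ b ]

Solving the linear system:
  x*      = (0.75, 0.75)
  lambda* = (0.75)
  f(x*)   = -2.25

x* = (0.75, 0.75), lambda* = (0.75)


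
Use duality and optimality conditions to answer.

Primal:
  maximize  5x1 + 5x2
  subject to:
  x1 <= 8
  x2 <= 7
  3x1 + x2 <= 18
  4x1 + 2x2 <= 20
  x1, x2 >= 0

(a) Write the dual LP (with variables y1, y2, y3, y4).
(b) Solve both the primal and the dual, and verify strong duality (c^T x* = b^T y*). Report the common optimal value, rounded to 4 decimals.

The standard primal-dual pair for 'max c^T x s.t. A x <= b, x >= 0' is:
  Dual:  min b^T y  s.t.  A^T y >= c,  y >= 0.

So the dual LP is:
  minimize  8y1 + 7y2 + 18y3 + 20y4
  subject to:
    y1 + 3y3 + 4y4 >= 5
    y2 + y3 + 2y4 >= 5
    y1, y2, y3, y4 >= 0

Solving the primal: x* = (1.5, 7).
  primal value c^T x* = 42.5.
Solving the dual: y* = (0, 2.5, 0, 1.25).
  dual value b^T y* = 42.5.
Strong duality: c^T x* = b^T y*. Confirmed.

42.5


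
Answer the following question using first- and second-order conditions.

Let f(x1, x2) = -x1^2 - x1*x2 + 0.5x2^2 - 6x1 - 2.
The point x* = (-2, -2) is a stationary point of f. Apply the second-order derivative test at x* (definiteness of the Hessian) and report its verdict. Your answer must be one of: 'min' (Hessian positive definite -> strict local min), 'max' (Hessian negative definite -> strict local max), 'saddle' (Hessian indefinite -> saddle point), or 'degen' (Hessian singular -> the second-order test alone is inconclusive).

Compute the Hessian H = grad^2 f:
  H = [[-2, -1], [-1, 1]]
Verify stationarity: grad f(x*) = H x* + g = (0, 0).
Eigenvalues of H: -2.3028, 1.3028.
Eigenvalues have mixed signs, so H is indefinite -> x* is a saddle point.

saddle


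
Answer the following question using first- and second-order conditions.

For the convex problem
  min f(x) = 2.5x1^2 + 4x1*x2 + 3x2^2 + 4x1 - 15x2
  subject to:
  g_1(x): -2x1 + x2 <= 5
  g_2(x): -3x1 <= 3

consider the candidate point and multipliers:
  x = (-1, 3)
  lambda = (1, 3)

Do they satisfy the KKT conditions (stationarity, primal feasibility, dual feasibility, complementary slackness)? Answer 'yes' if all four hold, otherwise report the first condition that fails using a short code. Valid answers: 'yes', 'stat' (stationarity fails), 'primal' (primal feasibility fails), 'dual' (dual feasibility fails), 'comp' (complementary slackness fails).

Gradient of f: grad f(x) = Q x + c = (11, -1)
Constraint values g_i(x) = a_i^T x - b_i:
  g_1((-1, 3)) = 0
  g_2((-1, 3)) = 0
Stationarity residual: grad f(x) + sum_i lambda_i a_i = (0, 0)
  -> stationarity OK
Primal feasibility (all g_i <= 0): OK
Dual feasibility (all lambda_i >= 0): OK
Complementary slackness (lambda_i * g_i(x) = 0 for all i): OK

Verdict: yes, KKT holds.

yes


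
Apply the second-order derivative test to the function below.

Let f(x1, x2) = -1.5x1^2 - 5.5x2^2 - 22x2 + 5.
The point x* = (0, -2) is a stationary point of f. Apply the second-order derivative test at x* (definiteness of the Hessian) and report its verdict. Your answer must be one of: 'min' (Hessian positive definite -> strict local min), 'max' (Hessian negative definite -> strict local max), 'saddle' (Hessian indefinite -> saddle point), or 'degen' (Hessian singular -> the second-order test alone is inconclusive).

Compute the Hessian H = grad^2 f:
  H = [[-3, 0], [0, -11]]
Verify stationarity: grad f(x*) = H x* + g = (0, 0).
Eigenvalues of H: -11, -3.
Both eigenvalues < 0, so H is negative definite -> x* is a strict local max.

max


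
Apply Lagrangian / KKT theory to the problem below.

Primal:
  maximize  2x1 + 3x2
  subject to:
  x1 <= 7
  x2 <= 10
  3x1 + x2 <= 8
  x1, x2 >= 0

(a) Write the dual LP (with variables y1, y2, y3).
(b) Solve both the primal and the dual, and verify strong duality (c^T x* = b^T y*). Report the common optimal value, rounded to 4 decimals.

The standard primal-dual pair for 'max c^T x s.t. A x <= b, x >= 0' is:
  Dual:  min b^T y  s.t.  A^T y >= c,  y >= 0.

So the dual LP is:
  minimize  7y1 + 10y2 + 8y3
  subject to:
    y1 + 3y3 >= 2
    y2 + y3 >= 3
    y1, y2, y3 >= 0

Solving the primal: x* = (0, 8).
  primal value c^T x* = 24.
Solving the dual: y* = (0, 0, 3).
  dual value b^T y* = 24.
Strong duality: c^T x* = b^T y*. Confirmed.

24


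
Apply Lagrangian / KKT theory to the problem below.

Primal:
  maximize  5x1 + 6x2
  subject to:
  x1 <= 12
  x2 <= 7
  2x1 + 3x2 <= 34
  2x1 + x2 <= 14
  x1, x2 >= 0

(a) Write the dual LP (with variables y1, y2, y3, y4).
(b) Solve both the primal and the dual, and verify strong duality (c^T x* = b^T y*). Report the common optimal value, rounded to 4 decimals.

The standard primal-dual pair for 'max c^T x s.t. A x <= b, x >= 0' is:
  Dual:  min b^T y  s.t.  A^T y >= c,  y >= 0.

So the dual LP is:
  minimize  12y1 + 7y2 + 34y3 + 14y4
  subject to:
    y1 + 2y3 + 2y4 >= 5
    y2 + 3y3 + y4 >= 6
    y1, y2, y3, y4 >= 0

Solving the primal: x* = (3.5, 7).
  primal value c^T x* = 59.5.
Solving the dual: y* = (0, 3.5, 0, 2.5).
  dual value b^T y* = 59.5.
Strong duality: c^T x* = b^T y*. Confirmed.

59.5


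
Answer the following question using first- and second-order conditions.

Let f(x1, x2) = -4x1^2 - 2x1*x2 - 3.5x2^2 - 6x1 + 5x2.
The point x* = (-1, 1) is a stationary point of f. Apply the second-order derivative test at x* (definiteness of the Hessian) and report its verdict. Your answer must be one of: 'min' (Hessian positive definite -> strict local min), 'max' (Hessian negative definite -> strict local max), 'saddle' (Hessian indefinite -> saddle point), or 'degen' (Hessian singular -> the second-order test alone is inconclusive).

Compute the Hessian H = grad^2 f:
  H = [[-8, -2], [-2, -7]]
Verify stationarity: grad f(x*) = H x* + g = (0, 0).
Eigenvalues of H: -9.5616, -5.4384.
Both eigenvalues < 0, so H is negative definite -> x* is a strict local max.

max


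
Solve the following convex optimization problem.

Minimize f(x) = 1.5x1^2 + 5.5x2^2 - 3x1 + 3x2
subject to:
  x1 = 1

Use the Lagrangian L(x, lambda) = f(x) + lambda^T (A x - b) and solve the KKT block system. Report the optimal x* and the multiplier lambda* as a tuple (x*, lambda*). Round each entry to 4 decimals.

Form the Lagrangian:
  L(x, lambda) = (1/2) x^T Q x + c^T x + lambda^T (A x - b)
Stationarity (grad_x L = 0): Q x + c + A^T lambda = 0.
Primal feasibility: A x = b.

This gives the KKT block system:
  [ Q   A^T ] [ x     ]   [-c ]
  [ A    0  ] [ lambda ] = [ b ]

Solving the linear system:
  x*      = (1, -0.2727)
  lambda* = (0)
  f(x*)   = -1.9091

x* = (1, -0.2727), lambda* = (0)


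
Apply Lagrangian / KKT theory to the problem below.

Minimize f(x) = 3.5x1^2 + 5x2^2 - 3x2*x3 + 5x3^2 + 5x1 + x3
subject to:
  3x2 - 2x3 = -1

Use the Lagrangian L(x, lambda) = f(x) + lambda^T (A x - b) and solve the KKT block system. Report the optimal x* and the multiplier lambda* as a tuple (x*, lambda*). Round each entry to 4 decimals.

Form the Lagrangian:
  L(x, lambda) = (1/2) x^T Q x + c^T x + lambda^T (A x - b)
Stationarity (grad_x L = 0): Q x + c + A^T lambda = 0.
Primal feasibility: A x = b.

This gives the KKT block system:
  [ Q   A^T ] [ x     ]   [-c ]
  [ A    0  ] [ lambda ] = [ b ]

Solving the linear system:
  x*      = (-0.7143, -0.3191, 0.0213)
  lambda* = (1.0851)
  f(x*)   = -1.2325

x* = (-0.7143, -0.3191, 0.0213), lambda* = (1.0851)


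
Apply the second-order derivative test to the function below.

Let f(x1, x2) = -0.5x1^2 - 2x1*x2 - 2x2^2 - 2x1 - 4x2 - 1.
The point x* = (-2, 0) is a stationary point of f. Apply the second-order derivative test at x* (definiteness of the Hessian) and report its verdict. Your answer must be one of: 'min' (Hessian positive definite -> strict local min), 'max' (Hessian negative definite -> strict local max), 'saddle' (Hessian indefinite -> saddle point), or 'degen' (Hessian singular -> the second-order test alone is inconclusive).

Compute the Hessian H = grad^2 f:
  H = [[-1, -2], [-2, -4]]
Verify stationarity: grad f(x*) = H x* + g = (0, 0).
Eigenvalues of H: -5, 0.
H has a zero eigenvalue (singular; negative semidefinite but not definite), so H is neither positive definite, negative definite, nor indefinite. The second-order test alone is inconclusive -> degen.
(Indeed, f is constant along the null direction of H through x*, so x* is not a strict local extremum.)

degen


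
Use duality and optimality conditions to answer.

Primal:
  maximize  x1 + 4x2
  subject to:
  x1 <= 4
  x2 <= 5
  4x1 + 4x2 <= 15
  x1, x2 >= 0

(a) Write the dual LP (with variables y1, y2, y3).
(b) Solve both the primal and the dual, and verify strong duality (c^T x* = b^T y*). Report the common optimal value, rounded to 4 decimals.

The standard primal-dual pair for 'max c^T x s.t. A x <= b, x >= 0' is:
  Dual:  min b^T y  s.t.  A^T y >= c,  y >= 0.

So the dual LP is:
  minimize  4y1 + 5y2 + 15y3
  subject to:
    y1 + 4y3 >= 1
    y2 + 4y3 >= 4
    y1, y2, y3 >= 0

Solving the primal: x* = (0, 3.75).
  primal value c^T x* = 15.
Solving the dual: y* = (0, 0, 1).
  dual value b^T y* = 15.
Strong duality: c^T x* = b^T y*. Confirmed.

15


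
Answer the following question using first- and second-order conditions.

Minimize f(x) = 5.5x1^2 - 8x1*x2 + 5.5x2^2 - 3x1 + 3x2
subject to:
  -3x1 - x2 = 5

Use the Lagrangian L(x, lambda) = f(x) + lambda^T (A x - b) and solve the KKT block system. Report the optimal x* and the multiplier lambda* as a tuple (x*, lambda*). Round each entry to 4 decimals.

Form the Lagrangian:
  L(x, lambda) = (1/2) x^T Q x + c^T x + lambda^T (A x - b)
Stationarity (grad_x L = 0): Q x + c + A^T lambda = 0.
Primal feasibility: A x = b.

This gives the KKT block system:
  [ Q   A^T ] [ x     ]   [-c ]
  [ A    0  ] [ lambda ] = [ b ]

Solving the linear system:
  x*      = (-1.2215, -1.3354)
  lambda* = (-1.9177)
  f(x*)   = 4.6234

x* = (-1.2215, -1.3354), lambda* = (-1.9177)


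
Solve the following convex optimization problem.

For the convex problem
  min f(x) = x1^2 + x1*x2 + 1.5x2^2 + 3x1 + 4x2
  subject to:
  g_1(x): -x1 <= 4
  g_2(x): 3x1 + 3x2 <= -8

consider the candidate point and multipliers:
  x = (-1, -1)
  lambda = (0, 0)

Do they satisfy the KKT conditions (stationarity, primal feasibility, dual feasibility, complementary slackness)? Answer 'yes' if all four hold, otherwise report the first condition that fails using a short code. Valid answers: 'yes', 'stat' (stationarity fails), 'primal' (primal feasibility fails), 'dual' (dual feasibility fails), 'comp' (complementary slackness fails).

Gradient of f: grad f(x) = Q x + c = (0, 0)
Constraint values g_i(x) = a_i^T x - b_i:
  g_1((-1, -1)) = -3
  g_2((-1, -1)) = 2
Stationarity residual: grad f(x) + sum_i lambda_i a_i = (0, 0)
  -> stationarity OK
Primal feasibility (all g_i <= 0): FAILS
Dual feasibility (all lambda_i >= 0): OK
Complementary slackness (lambda_i * g_i(x) = 0 for all i): OK

Verdict: the first failing condition is primal_feasibility -> primal.

primal
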